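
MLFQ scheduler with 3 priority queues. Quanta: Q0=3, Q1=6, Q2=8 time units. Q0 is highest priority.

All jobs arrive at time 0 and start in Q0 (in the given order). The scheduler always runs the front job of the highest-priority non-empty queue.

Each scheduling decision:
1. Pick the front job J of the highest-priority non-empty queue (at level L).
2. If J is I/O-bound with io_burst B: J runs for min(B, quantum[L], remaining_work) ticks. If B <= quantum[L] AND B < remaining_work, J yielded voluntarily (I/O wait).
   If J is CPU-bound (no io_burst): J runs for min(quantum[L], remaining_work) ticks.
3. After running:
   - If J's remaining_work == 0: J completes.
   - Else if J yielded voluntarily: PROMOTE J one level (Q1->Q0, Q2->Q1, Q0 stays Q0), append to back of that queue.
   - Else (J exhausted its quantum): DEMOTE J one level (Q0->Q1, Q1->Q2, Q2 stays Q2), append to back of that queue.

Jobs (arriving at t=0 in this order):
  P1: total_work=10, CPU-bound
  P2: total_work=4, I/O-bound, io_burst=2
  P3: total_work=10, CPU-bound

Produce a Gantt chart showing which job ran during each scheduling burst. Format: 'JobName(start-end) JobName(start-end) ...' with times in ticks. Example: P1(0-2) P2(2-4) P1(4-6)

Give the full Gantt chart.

Answer: P1(0-3) P2(3-5) P3(5-8) P2(8-10) P1(10-16) P3(16-22) P1(22-23) P3(23-24)

Derivation:
t=0-3: P1@Q0 runs 3, rem=7, quantum used, demote→Q1. Q0=[P2,P3] Q1=[P1] Q2=[]
t=3-5: P2@Q0 runs 2, rem=2, I/O yield, promote→Q0. Q0=[P3,P2] Q1=[P1] Q2=[]
t=5-8: P3@Q0 runs 3, rem=7, quantum used, demote→Q1. Q0=[P2] Q1=[P1,P3] Q2=[]
t=8-10: P2@Q0 runs 2, rem=0, completes. Q0=[] Q1=[P1,P3] Q2=[]
t=10-16: P1@Q1 runs 6, rem=1, quantum used, demote→Q2. Q0=[] Q1=[P3] Q2=[P1]
t=16-22: P3@Q1 runs 6, rem=1, quantum used, demote→Q2. Q0=[] Q1=[] Q2=[P1,P3]
t=22-23: P1@Q2 runs 1, rem=0, completes. Q0=[] Q1=[] Q2=[P3]
t=23-24: P3@Q2 runs 1, rem=0, completes. Q0=[] Q1=[] Q2=[]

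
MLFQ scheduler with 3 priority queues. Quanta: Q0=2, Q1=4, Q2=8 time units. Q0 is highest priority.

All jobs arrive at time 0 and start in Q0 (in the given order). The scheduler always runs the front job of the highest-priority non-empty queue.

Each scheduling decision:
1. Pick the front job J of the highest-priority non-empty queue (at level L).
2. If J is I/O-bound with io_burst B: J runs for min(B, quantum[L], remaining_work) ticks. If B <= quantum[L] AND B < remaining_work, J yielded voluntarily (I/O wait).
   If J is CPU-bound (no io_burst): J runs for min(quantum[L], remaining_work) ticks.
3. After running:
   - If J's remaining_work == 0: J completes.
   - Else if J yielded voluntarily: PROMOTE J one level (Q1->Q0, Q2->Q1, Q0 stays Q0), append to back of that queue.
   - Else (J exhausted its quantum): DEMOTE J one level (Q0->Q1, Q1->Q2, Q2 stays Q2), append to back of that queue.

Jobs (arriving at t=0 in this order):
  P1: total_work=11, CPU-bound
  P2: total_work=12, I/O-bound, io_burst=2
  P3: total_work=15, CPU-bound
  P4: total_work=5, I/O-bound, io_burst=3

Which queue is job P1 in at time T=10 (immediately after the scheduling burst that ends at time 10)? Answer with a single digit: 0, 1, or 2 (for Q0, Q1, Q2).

t=0-2: P1@Q0 runs 2, rem=9, quantum used, demote→Q1. Q0=[P2,P3,P4] Q1=[P1] Q2=[]
t=2-4: P2@Q0 runs 2, rem=10, I/O yield, promote→Q0. Q0=[P3,P4,P2] Q1=[P1] Q2=[]
t=4-6: P3@Q0 runs 2, rem=13, quantum used, demote→Q1. Q0=[P4,P2] Q1=[P1,P3] Q2=[]
t=6-8: P4@Q0 runs 2, rem=3, quantum used, demote→Q1. Q0=[P2] Q1=[P1,P3,P4] Q2=[]
t=8-10: P2@Q0 runs 2, rem=8, I/O yield, promote→Q0. Q0=[P2] Q1=[P1,P3,P4] Q2=[]
t=10-12: P2@Q0 runs 2, rem=6, I/O yield, promote→Q0. Q0=[P2] Q1=[P1,P3,P4] Q2=[]
t=12-14: P2@Q0 runs 2, rem=4, I/O yield, promote→Q0. Q0=[P2] Q1=[P1,P3,P4] Q2=[]
t=14-16: P2@Q0 runs 2, rem=2, I/O yield, promote→Q0. Q0=[P2] Q1=[P1,P3,P4] Q2=[]
t=16-18: P2@Q0 runs 2, rem=0, completes. Q0=[] Q1=[P1,P3,P4] Q2=[]
t=18-22: P1@Q1 runs 4, rem=5, quantum used, demote→Q2. Q0=[] Q1=[P3,P4] Q2=[P1]
t=22-26: P3@Q1 runs 4, rem=9, quantum used, demote→Q2. Q0=[] Q1=[P4] Q2=[P1,P3]
t=26-29: P4@Q1 runs 3, rem=0, completes. Q0=[] Q1=[] Q2=[P1,P3]
t=29-34: P1@Q2 runs 5, rem=0, completes. Q0=[] Q1=[] Q2=[P3]
t=34-42: P3@Q2 runs 8, rem=1, quantum used, demote→Q2. Q0=[] Q1=[] Q2=[P3]
t=42-43: P3@Q2 runs 1, rem=0, completes. Q0=[] Q1=[] Q2=[]

Answer: 1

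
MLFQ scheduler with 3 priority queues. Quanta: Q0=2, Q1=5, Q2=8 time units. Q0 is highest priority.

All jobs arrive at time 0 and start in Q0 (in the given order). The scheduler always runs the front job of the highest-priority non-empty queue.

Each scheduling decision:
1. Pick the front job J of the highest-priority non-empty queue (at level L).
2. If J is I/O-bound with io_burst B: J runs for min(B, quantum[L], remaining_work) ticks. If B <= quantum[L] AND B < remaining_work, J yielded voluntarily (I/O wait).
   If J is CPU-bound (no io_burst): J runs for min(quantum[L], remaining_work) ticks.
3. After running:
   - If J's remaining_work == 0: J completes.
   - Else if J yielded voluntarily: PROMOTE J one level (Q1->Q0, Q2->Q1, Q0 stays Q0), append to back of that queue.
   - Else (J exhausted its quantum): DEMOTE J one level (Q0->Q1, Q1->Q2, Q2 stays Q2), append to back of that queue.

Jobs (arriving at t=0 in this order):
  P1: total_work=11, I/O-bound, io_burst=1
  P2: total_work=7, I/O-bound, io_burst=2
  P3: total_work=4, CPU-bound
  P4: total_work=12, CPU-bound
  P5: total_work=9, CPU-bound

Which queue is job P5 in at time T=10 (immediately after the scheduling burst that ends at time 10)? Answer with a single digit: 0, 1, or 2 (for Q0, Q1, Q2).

Answer: 1

Derivation:
t=0-1: P1@Q0 runs 1, rem=10, I/O yield, promote→Q0. Q0=[P2,P3,P4,P5,P1] Q1=[] Q2=[]
t=1-3: P2@Q0 runs 2, rem=5, I/O yield, promote→Q0. Q0=[P3,P4,P5,P1,P2] Q1=[] Q2=[]
t=3-5: P3@Q0 runs 2, rem=2, quantum used, demote→Q1. Q0=[P4,P5,P1,P2] Q1=[P3] Q2=[]
t=5-7: P4@Q0 runs 2, rem=10, quantum used, demote→Q1. Q0=[P5,P1,P2] Q1=[P3,P4] Q2=[]
t=7-9: P5@Q0 runs 2, rem=7, quantum used, demote→Q1. Q0=[P1,P2] Q1=[P3,P4,P5] Q2=[]
t=9-10: P1@Q0 runs 1, rem=9, I/O yield, promote→Q0. Q0=[P2,P1] Q1=[P3,P4,P5] Q2=[]
t=10-12: P2@Q0 runs 2, rem=3, I/O yield, promote→Q0. Q0=[P1,P2] Q1=[P3,P4,P5] Q2=[]
t=12-13: P1@Q0 runs 1, rem=8, I/O yield, promote→Q0. Q0=[P2,P1] Q1=[P3,P4,P5] Q2=[]
t=13-15: P2@Q0 runs 2, rem=1, I/O yield, promote→Q0. Q0=[P1,P2] Q1=[P3,P4,P5] Q2=[]
t=15-16: P1@Q0 runs 1, rem=7, I/O yield, promote→Q0. Q0=[P2,P1] Q1=[P3,P4,P5] Q2=[]
t=16-17: P2@Q0 runs 1, rem=0, completes. Q0=[P1] Q1=[P3,P4,P5] Q2=[]
t=17-18: P1@Q0 runs 1, rem=6, I/O yield, promote→Q0. Q0=[P1] Q1=[P3,P4,P5] Q2=[]
t=18-19: P1@Q0 runs 1, rem=5, I/O yield, promote→Q0. Q0=[P1] Q1=[P3,P4,P5] Q2=[]
t=19-20: P1@Q0 runs 1, rem=4, I/O yield, promote→Q0. Q0=[P1] Q1=[P3,P4,P5] Q2=[]
t=20-21: P1@Q0 runs 1, rem=3, I/O yield, promote→Q0. Q0=[P1] Q1=[P3,P4,P5] Q2=[]
t=21-22: P1@Q0 runs 1, rem=2, I/O yield, promote→Q0. Q0=[P1] Q1=[P3,P4,P5] Q2=[]
t=22-23: P1@Q0 runs 1, rem=1, I/O yield, promote→Q0. Q0=[P1] Q1=[P3,P4,P5] Q2=[]
t=23-24: P1@Q0 runs 1, rem=0, completes. Q0=[] Q1=[P3,P4,P5] Q2=[]
t=24-26: P3@Q1 runs 2, rem=0, completes. Q0=[] Q1=[P4,P5] Q2=[]
t=26-31: P4@Q1 runs 5, rem=5, quantum used, demote→Q2. Q0=[] Q1=[P5] Q2=[P4]
t=31-36: P5@Q1 runs 5, rem=2, quantum used, demote→Q2. Q0=[] Q1=[] Q2=[P4,P5]
t=36-41: P4@Q2 runs 5, rem=0, completes. Q0=[] Q1=[] Q2=[P5]
t=41-43: P5@Q2 runs 2, rem=0, completes. Q0=[] Q1=[] Q2=[]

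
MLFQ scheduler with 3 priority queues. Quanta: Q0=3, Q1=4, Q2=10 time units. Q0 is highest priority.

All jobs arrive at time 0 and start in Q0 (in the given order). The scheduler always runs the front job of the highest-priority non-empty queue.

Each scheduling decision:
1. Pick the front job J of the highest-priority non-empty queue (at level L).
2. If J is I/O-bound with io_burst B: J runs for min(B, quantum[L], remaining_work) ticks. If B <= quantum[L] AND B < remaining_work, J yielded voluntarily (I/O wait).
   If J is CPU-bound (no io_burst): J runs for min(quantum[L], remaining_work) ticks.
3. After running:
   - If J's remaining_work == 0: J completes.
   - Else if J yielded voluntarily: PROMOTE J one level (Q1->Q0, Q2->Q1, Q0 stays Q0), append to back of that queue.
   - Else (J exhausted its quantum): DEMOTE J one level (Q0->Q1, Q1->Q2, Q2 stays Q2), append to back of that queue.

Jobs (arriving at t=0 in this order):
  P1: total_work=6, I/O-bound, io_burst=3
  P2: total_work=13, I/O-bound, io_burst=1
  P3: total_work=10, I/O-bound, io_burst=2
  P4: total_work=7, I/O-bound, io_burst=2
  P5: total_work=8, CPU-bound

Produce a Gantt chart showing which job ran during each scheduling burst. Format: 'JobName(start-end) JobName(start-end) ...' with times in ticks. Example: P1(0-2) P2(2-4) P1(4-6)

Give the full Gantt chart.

Answer: P1(0-3) P2(3-4) P3(4-6) P4(6-8) P5(8-11) P1(11-14) P2(14-15) P3(15-17) P4(17-19) P2(19-20) P3(20-22) P4(22-24) P2(24-25) P3(25-27) P4(27-28) P2(28-29) P3(29-31) P2(31-32) P2(32-33) P2(33-34) P2(34-35) P2(35-36) P2(36-37) P2(37-38) P2(38-39) P5(39-43) P5(43-44)

Derivation:
t=0-3: P1@Q0 runs 3, rem=3, I/O yield, promote→Q0. Q0=[P2,P3,P4,P5,P1] Q1=[] Q2=[]
t=3-4: P2@Q0 runs 1, rem=12, I/O yield, promote→Q0. Q0=[P3,P4,P5,P1,P2] Q1=[] Q2=[]
t=4-6: P3@Q0 runs 2, rem=8, I/O yield, promote→Q0. Q0=[P4,P5,P1,P2,P3] Q1=[] Q2=[]
t=6-8: P4@Q0 runs 2, rem=5, I/O yield, promote→Q0. Q0=[P5,P1,P2,P3,P4] Q1=[] Q2=[]
t=8-11: P5@Q0 runs 3, rem=5, quantum used, demote→Q1. Q0=[P1,P2,P3,P4] Q1=[P5] Q2=[]
t=11-14: P1@Q0 runs 3, rem=0, completes. Q0=[P2,P3,P4] Q1=[P5] Q2=[]
t=14-15: P2@Q0 runs 1, rem=11, I/O yield, promote→Q0. Q0=[P3,P4,P2] Q1=[P5] Q2=[]
t=15-17: P3@Q0 runs 2, rem=6, I/O yield, promote→Q0. Q0=[P4,P2,P3] Q1=[P5] Q2=[]
t=17-19: P4@Q0 runs 2, rem=3, I/O yield, promote→Q0. Q0=[P2,P3,P4] Q1=[P5] Q2=[]
t=19-20: P2@Q0 runs 1, rem=10, I/O yield, promote→Q0. Q0=[P3,P4,P2] Q1=[P5] Q2=[]
t=20-22: P3@Q0 runs 2, rem=4, I/O yield, promote→Q0. Q0=[P4,P2,P3] Q1=[P5] Q2=[]
t=22-24: P4@Q0 runs 2, rem=1, I/O yield, promote→Q0. Q0=[P2,P3,P4] Q1=[P5] Q2=[]
t=24-25: P2@Q0 runs 1, rem=9, I/O yield, promote→Q0. Q0=[P3,P4,P2] Q1=[P5] Q2=[]
t=25-27: P3@Q0 runs 2, rem=2, I/O yield, promote→Q0. Q0=[P4,P2,P3] Q1=[P5] Q2=[]
t=27-28: P4@Q0 runs 1, rem=0, completes. Q0=[P2,P3] Q1=[P5] Q2=[]
t=28-29: P2@Q0 runs 1, rem=8, I/O yield, promote→Q0. Q0=[P3,P2] Q1=[P5] Q2=[]
t=29-31: P3@Q0 runs 2, rem=0, completes. Q0=[P2] Q1=[P5] Q2=[]
t=31-32: P2@Q0 runs 1, rem=7, I/O yield, promote→Q0. Q0=[P2] Q1=[P5] Q2=[]
t=32-33: P2@Q0 runs 1, rem=6, I/O yield, promote→Q0. Q0=[P2] Q1=[P5] Q2=[]
t=33-34: P2@Q0 runs 1, rem=5, I/O yield, promote→Q0. Q0=[P2] Q1=[P5] Q2=[]
t=34-35: P2@Q0 runs 1, rem=4, I/O yield, promote→Q0. Q0=[P2] Q1=[P5] Q2=[]
t=35-36: P2@Q0 runs 1, rem=3, I/O yield, promote→Q0. Q0=[P2] Q1=[P5] Q2=[]
t=36-37: P2@Q0 runs 1, rem=2, I/O yield, promote→Q0. Q0=[P2] Q1=[P5] Q2=[]
t=37-38: P2@Q0 runs 1, rem=1, I/O yield, promote→Q0. Q0=[P2] Q1=[P5] Q2=[]
t=38-39: P2@Q0 runs 1, rem=0, completes. Q0=[] Q1=[P5] Q2=[]
t=39-43: P5@Q1 runs 4, rem=1, quantum used, demote→Q2. Q0=[] Q1=[] Q2=[P5]
t=43-44: P5@Q2 runs 1, rem=0, completes. Q0=[] Q1=[] Q2=[]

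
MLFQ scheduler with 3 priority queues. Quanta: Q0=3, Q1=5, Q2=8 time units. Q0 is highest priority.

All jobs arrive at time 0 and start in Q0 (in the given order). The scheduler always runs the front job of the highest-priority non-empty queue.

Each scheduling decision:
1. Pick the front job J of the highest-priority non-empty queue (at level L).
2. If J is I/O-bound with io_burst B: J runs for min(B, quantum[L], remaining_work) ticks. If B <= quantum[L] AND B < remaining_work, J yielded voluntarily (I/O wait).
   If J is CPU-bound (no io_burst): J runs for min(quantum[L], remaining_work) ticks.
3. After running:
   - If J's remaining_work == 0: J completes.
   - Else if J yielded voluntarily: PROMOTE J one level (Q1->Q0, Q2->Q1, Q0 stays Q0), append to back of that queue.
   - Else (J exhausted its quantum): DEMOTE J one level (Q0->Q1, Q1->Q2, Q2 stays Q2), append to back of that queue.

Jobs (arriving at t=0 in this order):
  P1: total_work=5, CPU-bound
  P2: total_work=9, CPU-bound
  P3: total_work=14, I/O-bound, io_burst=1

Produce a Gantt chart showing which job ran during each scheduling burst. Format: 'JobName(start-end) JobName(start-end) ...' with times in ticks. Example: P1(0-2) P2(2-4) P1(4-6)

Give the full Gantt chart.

Answer: P1(0-3) P2(3-6) P3(6-7) P3(7-8) P3(8-9) P3(9-10) P3(10-11) P3(11-12) P3(12-13) P3(13-14) P3(14-15) P3(15-16) P3(16-17) P3(17-18) P3(18-19) P3(19-20) P1(20-22) P2(22-27) P2(27-28)

Derivation:
t=0-3: P1@Q0 runs 3, rem=2, quantum used, demote→Q1. Q0=[P2,P3] Q1=[P1] Q2=[]
t=3-6: P2@Q0 runs 3, rem=6, quantum used, demote→Q1. Q0=[P3] Q1=[P1,P2] Q2=[]
t=6-7: P3@Q0 runs 1, rem=13, I/O yield, promote→Q0. Q0=[P3] Q1=[P1,P2] Q2=[]
t=7-8: P3@Q0 runs 1, rem=12, I/O yield, promote→Q0. Q0=[P3] Q1=[P1,P2] Q2=[]
t=8-9: P3@Q0 runs 1, rem=11, I/O yield, promote→Q0. Q0=[P3] Q1=[P1,P2] Q2=[]
t=9-10: P3@Q0 runs 1, rem=10, I/O yield, promote→Q0. Q0=[P3] Q1=[P1,P2] Q2=[]
t=10-11: P3@Q0 runs 1, rem=9, I/O yield, promote→Q0. Q0=[P3] Q1=[P1,P2] Q2=[]
t=11-12: P3@Q0 runs 1, rem=8, I/O yield, promote→Q0. Q0=[P3] Q1=[P1,P2] Q2=[]
t=12-13: P3@Q0 runs 1, rem=7, I/O yield, promote→Q0. Q0=[P3] Q1=[P1,P2] Q2=[]
t=13-14: P3@Q0 runs 1, rem=6, I/O yield, promote→Q0. Q0=[P3] Q1=[P1,P2] Q2=[]
t=14-15: P3@Q0 runs 1, rem=5, I/O yield, promote→Q0. Q0=[P3] Q1=[P1,P2] Q2=[]
t=15-16: P3@Q0 runs 1, rem=4, I/O yield, promote→Q0. Q0=[P3] Q1=[P1,P2] Q2=[]
t=16-17: P3@Q0 runs 1, rem=3, I/O yield, promote→Q0. Q0=[P3] Q1=[P1,P2] Q2=[]
t=17-18: P3@Q0 runs 1, rem=2, I/O yield, promote→Q0. Q0=[P3] Q1=[P1,P2] Q2=[]
t=18-19: P3@Q0 runs 1, rem=1, I/O yield, promote→Q0. Q0=[P3] Q1=[P1,P2] Q2=[]
t=19-20: P3@Q0 runs 1, rem=0, completes. Q0=[] Q1=[P1,P2] Q2=[]
t=20-22: P1@Q1 runs 2, rem=0, completes. Q0=[] Q1=[P2] Q2=[]
t=22-27: P2@Q1 runs 5, rem=1, quantum used, demote→Q2. Q0=[] Q1=[] Q2=[P2]
t=27-28: P2@Q2 runs 1, rem=0, completes. Q0=[] Q1=[] Q2=[]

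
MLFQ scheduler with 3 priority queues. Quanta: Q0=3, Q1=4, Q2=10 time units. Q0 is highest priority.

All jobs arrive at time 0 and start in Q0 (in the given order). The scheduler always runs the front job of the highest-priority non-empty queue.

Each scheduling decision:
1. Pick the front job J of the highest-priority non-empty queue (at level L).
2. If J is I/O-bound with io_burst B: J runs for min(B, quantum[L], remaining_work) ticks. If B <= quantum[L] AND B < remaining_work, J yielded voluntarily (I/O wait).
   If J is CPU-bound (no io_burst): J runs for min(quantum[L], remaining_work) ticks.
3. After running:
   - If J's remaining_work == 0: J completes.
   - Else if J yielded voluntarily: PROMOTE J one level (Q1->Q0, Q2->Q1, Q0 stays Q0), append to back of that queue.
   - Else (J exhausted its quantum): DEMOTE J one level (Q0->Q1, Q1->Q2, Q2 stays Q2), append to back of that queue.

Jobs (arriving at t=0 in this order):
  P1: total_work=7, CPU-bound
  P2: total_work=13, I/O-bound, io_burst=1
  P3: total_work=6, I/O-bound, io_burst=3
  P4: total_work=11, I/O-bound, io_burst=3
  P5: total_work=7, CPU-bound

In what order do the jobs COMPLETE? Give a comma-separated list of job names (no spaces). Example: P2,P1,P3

Answer: P3,P4,P2,P1,P5

Derivation:
t=0-3: P1@Q0 runs 3, rem=4, quantum used, demote→Q1. Q0=[P2,P3,P4,P5] Q1=[P1] Q2=[]
t=3-4: P2@Q0 runs 1, rem=12, I/O yield, promote→Q0. Q0=[P3,P4,P5,P2] Q1=[P1] Q2=[]
t=4-7: P3@Q0 runs 3, rem=3, I/O yield, promote→Q0. Q0=[P4,P5,P2,P3] Q1=[P1] Q2=[]
t=7-10: P4@Q0 runs 3, rem=8, I/O yield, promote→Q0. Q0=[P5,P2,P3,P4] Q1=[P1] Q2=[]
t=10-13: P5@Q0 runs 3, rem=4, quantum used, demote→Q1. Q0=[P2,P3,P4] Q1=[P1,P5] Q2=[]
t=13-14: P2@Q0 runs 1, rem=11, I/O yield, promote→Q0. Q0=[P3,P4,P2] Q1=[P1,P5] Q2=[]
t=14-17: P3@Q0 runs 3, rem=0, completes. Q0=[P4,P2] Q1=[P1,P5] Q2=[]
t=17-20: P4@Q0 runs 3, rem=5, I/O yield, promote→Q0. Q0=[P2,P4] Q1=[P1,P5] Q2=[]
t=20-21: P2@Q0 runs 1, rem=10, I/O yield, promote→Q0. Q0=[P4,P2] Q1=[P1,P5] Q2=[]
t=21-24: P4@Q0 runs 3, rem=2, I/O yield, promote→Q0. Q0=[P2,P4] Q1=[P1,P5] Q2=[]
t=24-25: P2@Q0 runs 1, rem=9, I/O yield, promote→Q0. Q0=[P4,P2] Q1=[P1,P5] Q2=[]
t=25-27: P4@Q0 runs 2, rem=0, completes. Q0=[P2] Q1=[P1,P5] Q2=[]
t=27-28: P2@Q0 runs 1, rem=8, I/O yield, promote→Q0. Q0=[P2] Q1=[P1,P5] Q2=[]
t=28-29: P2@Q0 runs 1, rem=7, I/O yield, promote→Q0. Q0=[P2] Q1=[P1,P5] Q2=[]
t=29-30: P2@Q0 runs 1, rem=6, I/O yield, promote→Q0. Q0=[P2] Q1=[P1,P5] Q2=[]
t=30-31: P2@Q0 runs 1, rem=5, I/O yield, promote→Q0. Q0=[P2] Q1=[P1,P5] Q2=[]
t=31-32: P2@Q0 runs 1, rem=4, I/O yield, promote→Q0. Q0=[P2] Q1=[P1,P5] Q2=[]
t=32-33: P2@Q0 runs 1, rem=3, I/O yield, promote→Q0. Q0=[P2] Q1=[P1,P5] Q2=[]
t=33-34: P2@Q0 runs 1, rem=2, I/O yield, promote→Q0. Q0=[P2] Q1=[P1,P5] Q2=[]
t=34-35: P2@Q0 runs 1, rem=1, I/O yield, promote→Q0. Q0=[P2] Q1=[P1,P5] Q2=[]
t=35-36: P2@Q0 runs 1, rem=0, completes. Q0=[] Q1=[P1,P5] Q2=[]
t=36-40: P1@Q1 runs 4, rem=0, completes. Q0=[] Q1=[P5] Q2=[]
t=40-44: P5@Q1 runs 4, rem=0, completes. Q0=[] Q1=[] Q2=[]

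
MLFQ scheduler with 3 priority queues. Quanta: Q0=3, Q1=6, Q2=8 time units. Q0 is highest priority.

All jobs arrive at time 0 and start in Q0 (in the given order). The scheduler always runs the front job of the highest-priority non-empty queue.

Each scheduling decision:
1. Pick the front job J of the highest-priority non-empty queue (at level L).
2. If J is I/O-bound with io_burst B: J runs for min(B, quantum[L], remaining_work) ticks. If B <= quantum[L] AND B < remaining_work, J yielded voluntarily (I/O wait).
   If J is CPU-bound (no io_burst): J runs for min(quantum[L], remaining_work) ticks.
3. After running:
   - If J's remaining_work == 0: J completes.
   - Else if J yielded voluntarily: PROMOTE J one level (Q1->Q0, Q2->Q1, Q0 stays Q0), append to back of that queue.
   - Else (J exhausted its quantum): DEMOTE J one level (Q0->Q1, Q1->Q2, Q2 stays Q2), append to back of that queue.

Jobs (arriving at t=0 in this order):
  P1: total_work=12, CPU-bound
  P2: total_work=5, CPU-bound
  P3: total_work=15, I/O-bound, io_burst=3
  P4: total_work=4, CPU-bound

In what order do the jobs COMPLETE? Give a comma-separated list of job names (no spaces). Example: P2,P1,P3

t=0-3: P1@Q0 runs 3, rem=9, quantum used, demote→Q1. Q0=[P2,P3,P4] Q1=[P1] Q2=[]
t=3-6: P2@Q0 runs 3, rem=2, quantum used, demote→Q1. Q0=[P3,P4] Q1=[P1,P2] Q2=[]
t=6-9: P3@Q0 runs 3, rem=12, I/O yield, promote→Q0. Q0=[P4,P3] Q1=[P1,P2] Q2=[]
t=9-12: P4@Q0 runs 3, rem=1, quantum used, demote→Q1. Q0=[P3] Q1=[P1,P2,P4] Q2=[]
t=12-15: P3@Q0 runs 3, rem=9, I/O yield, promote→Q0. Q0=[P3] Q1=[P1,P2,P4] Q2=[]
t=15-18: P3@Q0 runs 3, rem=6, I/O yield, promote→Q0. Q0=[P3] Q1=[P1,P2,P4] Q2=[]
t=18-21: P3@Q0 runs 3, rem=3, I/O yield, promote→Q0. Q0=[P3] Q1=[P1,P2,P4] Q2=[]
t=21-24: P3@Q0 runs 3, rem=0, completes. Q0=[] Q1=[P1,P2,P4] Q2=[]
t=24-30: P1@Q1 runs 6, rem=3, quantum used, demote→Q2. Q0=[] Q1=[P2,P4] Q2=[P1]
t=30-32: P2@Q1 runs 2, rem=0, completes. Q0=[] Q1=[P4] Q2=[P1]
t=32-33: P4@Q1 runs 1, rem=0, completes. Q0=[] Q1=[] Q2=[P1]
t=33-36: P1@Q2 runs 3, rem=0, completes. Q0=[] Q1=[] Q2=[]

Answer: P3,P2,P4,P1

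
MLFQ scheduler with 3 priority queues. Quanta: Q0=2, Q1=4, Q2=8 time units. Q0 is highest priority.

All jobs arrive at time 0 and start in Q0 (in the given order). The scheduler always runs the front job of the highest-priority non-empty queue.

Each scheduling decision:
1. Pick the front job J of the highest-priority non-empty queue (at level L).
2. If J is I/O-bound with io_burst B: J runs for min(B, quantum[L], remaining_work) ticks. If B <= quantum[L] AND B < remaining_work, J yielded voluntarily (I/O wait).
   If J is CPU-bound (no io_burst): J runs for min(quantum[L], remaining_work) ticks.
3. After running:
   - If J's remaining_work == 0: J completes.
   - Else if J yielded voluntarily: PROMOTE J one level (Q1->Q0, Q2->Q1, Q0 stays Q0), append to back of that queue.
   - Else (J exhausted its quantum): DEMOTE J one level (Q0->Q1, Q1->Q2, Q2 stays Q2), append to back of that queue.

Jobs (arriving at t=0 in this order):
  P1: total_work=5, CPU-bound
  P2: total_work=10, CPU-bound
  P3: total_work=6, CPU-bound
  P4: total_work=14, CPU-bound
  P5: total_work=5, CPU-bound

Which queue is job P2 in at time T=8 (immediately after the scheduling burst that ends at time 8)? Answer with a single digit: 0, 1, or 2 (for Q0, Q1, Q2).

Answer: 1

Derivation:
t=0-2: P1@Q0 runs 2, rem=3, quantum used, demote→Q1. Q0=[P2,P3,P4,P5] Q1=[P1] Q2=[]
t=2-4: P2@Q0 runs 2, rem=8, quantum used, demote→Q1. Q0=[P3,P4,P5] Q1=[P1,P2] Q2=[]
t=4-6: P3@Q0 runs 2, rem=4, quantum used, demote→Q1. Q0=[P4,P5] Q1=[P1,P2,P3] Q2=[]
t=6-8: P4@Q0 runs 2, rem=12, quantum used, demote→Q1. Q0=[P5] Q1=[P1,P2,P3,P4] Q2=[]
t=8-10: P5@Q0 runs 2, rem=3, quantum used, demote→Q1. Q0=[] Q1=[P1,P2,P3,P4,P5] Q2=[]
t=10-13: P1@Q1 runs 3, rem=0, completes. Q0=[] Q1=[P2,P3,P4,P5] Q2=[]
t=13-17: P2@Q1 runs 4, rem=4, quantum used, demote→Q2. Q0=[] Q1=[P3,P4,P5] Q2=[P2]
t=17-21: P3@Q1 runs 4, rem=0, completes. Q0=[] Q1=[P4,P5] Q2=[P2]
t=21-25: P4@Q1 runs 4, rem=8, quantum used, demote→Q2. Q0=[] Q1=[P5] Q2=[P2,P4]
t=25-28: P5@Q1 runs 3, rem=0, completes. Q0=[] Q1=[] Q2=[P2,P4]
t=28-32: P2@Q2 runs 4, rem=0, completes. Q0=[] Q1=[] Q2=[P4]
t=32-40: P4@Q2 runs 8, rem=0, completes. Q0=[] Q1=[] Q2=[]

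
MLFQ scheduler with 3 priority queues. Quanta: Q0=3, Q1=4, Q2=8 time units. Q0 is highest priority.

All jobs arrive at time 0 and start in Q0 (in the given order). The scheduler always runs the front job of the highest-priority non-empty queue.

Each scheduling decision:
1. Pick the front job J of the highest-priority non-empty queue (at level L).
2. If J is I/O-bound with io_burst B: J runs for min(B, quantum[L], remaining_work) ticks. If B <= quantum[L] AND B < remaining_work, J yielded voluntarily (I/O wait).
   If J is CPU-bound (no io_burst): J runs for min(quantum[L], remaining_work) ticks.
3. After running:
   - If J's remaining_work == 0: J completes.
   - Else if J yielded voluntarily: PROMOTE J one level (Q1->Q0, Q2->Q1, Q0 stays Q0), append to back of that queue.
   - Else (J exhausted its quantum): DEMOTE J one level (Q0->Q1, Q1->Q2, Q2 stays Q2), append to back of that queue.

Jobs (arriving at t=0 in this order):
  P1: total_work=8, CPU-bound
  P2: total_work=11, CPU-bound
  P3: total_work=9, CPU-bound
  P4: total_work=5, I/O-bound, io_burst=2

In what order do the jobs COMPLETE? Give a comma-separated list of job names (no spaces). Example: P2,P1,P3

Answer: P4,P1,P2,P3

Derivation:
t=0-3: P1@Q0 runs 3, rem=5, quantum used, demote→Q1. Q0=[P2,P3,P4] Q1=[P1] Q2=[]
t=3-6: P2@Q0 runs 3, rem=8, quantum used, demote→Q1. Q0=[P3,P4] Q1=[P1,P2] Q2=[]
t=6-9: P3@Q0 runs 3, rem=6, quantum used, demote→Q1. Q0=[P4] Q1=[P1,P2,P3] Q2=[]
t=9-11: P4@Q0 runs 2, rem=3, I/O yield, promote→Q0. Q0=[P4] Q1=[P1,P2,P3] Q2=[]
t=11-13: P4@Q0 runs 2, rem=1, I/O yield, promote→Q0. Q0=[P4] Q1=[P1,P2,P3] Q2=[]
t=13-14: P4@Q0 runs 1, rem=0, completes. Q0=[] Q1=[P1,P2,P3] Q2=[]
t=14-18: P1@Q1 runs 4, rem=1, quantum used, demote→Q2. Q0=[] Q1=[P2,P3] Q2=[P1]
t=18-22: P2@Q1 runs 4, rem=4, quantum used, demote→Q2. Q0=[] Q1=[P3] Q2=[P1,P2]
t=22-26: P3@Q1 runs 4, rem=2, quantum used, demote→Q2. Q0=[] Q1=[] Q2=[P1,P2,P3]
t=26-27: P1@Q2 runs 1, rem=0, completes. Q0=[] Q1=[] Q2=[P2,P3]
t=27-31: P2@Q2 runs 4, rem=0, completes. Q0=[] Q1=[] Q2=[P3]
t=31-33: P3@Q2 runs 2, rem=0, completes. Q0=[] Q1=[] Q2=[]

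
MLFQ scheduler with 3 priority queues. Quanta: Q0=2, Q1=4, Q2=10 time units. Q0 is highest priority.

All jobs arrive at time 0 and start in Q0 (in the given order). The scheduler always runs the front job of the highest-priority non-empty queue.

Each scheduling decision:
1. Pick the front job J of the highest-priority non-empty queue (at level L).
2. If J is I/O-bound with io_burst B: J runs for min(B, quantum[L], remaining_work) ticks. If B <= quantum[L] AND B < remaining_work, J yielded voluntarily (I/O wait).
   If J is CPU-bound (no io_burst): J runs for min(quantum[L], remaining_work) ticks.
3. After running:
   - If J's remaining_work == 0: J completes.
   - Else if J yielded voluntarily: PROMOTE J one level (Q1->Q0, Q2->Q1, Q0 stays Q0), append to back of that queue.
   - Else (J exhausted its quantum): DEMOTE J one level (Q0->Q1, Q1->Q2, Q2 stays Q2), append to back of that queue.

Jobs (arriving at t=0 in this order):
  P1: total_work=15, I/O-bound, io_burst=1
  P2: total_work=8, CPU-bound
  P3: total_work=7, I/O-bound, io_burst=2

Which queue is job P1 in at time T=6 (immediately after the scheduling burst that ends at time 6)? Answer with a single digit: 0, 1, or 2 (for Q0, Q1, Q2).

t=0-1: P1@Q0 runs 1, rem=14, I/O yield, promote→Q0. Q0=[P2,P3,P1] Q1=[] Q2=[]
t=1-3: P2@Q0 runs 2, rem=6, quantum used, demote→Q1. Q0=[P3,P1] Q1=[P2] Q2=[]
t=3-5: P3@Q0 runs 2, rem=5, I/O yield, promote→Q0. Q0=[P1,P3] Q1=[P2] Q2=[]
t=5-6: P1@Q0 runs 1, rem=13, I/O yield, promote→Q0. Q0=[P3,P1] Q1=[P2] Q2=[]
t=6-8: P3@Q0 runs 2, rem=3, I/O yield, promote→Q0. Q0=[P1,P3] Q1=[P2] Q2=[]
t=8-9: P1@Q0 runs 1, rem=12, I/O yield, promote→Q0. Q0=[P3,P1] Q1=[P2] Q2=[]
t=9-11: P3@Q0 runs 2, rem=1, I/O yield, promote→Q0. Q0=[P1,P3] Q1=[P2] Q2=[]
t=11-12: P1@Q0 runs 1, rem=11, I/O yield, promote→Q0. Q0=[P3,P1] Q1=[P2] Q2=[]
t=12-13: P3@Q0 runs 1, rem=0, completes. Q0=[P1] Q1=[P2] Q2=[]
t=13-14: P1@Q0 runs 1, rem=10, I/O yield, promote→Q0. Q0=[P1] Q1=[P2] Q2=[]
t=14-15: P1@Q0 runs 1, rem=9, I/O yield, promote→Q0. Q0=[P1] Q1=[P2] Q2=[]
t=15-16: P1@Q0 runs 1, rem=8, I/O yield, promote→Q0. Q0=[P1] Q1=[P2] Q2=[]
t=16-17: P1@Q0 runs 1, rem=7, I/O yield, promote→Q0. Q0=[P1] Q1=[P2] Q2=[]
t=17-18: P1@Q0 runs 1, rem=6, I/O yield, promote→Q0. Q0=[P1] Q1=[P2] Q2=[]
t=18-19: P1@Q0 runs 1, rem=5, I/O yield, promote→Q0. Q0=[P1] Q1=[P2] Q2=[]
t=19-20: P1@Q0 runs 1, rem=4, I/O yield, promote→Q0. Q0=[P1] Q1=[P2] Q2=[]
t=20-21: P1@Q0 runs 1, rem=3, I/O yield, promote→Q0. Q0=[P1] Q1=[P2] Q2=[]
t=21-22: P1@Q0 runs 1, rem=2, I/O yield, promote→Q0. Q0=[P1] Q1=[P2] Q2=[]
t=22-23: P1@Q0 runs 1, rem=1, I/O yield, promote→Q0. Q0=[P1] Q1=[P2] Q2=[]
t=23-24: P1@Q0 runs 1, rem=0, completes. Q0=[] Q1=[P2] Q2=[]
t=24-28: P2@Q1 runs 4, rem=2, quantum used, demote→Q2. Q0=[] Q1=[] Q2=[P2]
t=28-30: P2@Q2 runs 2, rem=0, completes. Q0=[] Q1=[] Q2=[]

Answer: 0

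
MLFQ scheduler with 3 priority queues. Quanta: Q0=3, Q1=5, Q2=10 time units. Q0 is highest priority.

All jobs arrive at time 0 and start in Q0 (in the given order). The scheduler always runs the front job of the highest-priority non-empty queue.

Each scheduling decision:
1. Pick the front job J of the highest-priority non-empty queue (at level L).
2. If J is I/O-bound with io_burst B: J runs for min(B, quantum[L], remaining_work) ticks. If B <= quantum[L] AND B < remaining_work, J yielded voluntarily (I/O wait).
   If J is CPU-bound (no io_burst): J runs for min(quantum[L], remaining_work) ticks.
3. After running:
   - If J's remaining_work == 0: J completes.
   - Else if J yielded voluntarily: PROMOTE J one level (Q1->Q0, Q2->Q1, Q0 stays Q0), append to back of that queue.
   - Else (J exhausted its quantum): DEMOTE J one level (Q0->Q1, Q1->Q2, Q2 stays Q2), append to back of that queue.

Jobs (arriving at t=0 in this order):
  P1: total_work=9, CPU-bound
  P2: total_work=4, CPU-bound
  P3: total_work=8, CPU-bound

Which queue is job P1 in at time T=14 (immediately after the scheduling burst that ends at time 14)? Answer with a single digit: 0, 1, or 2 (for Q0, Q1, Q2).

t=0-3: P1@Q0 runs 3, rem=6, quantum used, demote→Q1. Q0=[P2,P3] Q1=[P1] Q2=[]
t=3-6: P2@Q0 runs 3, rem=1, quantum used, demote→Q1. Q0=[P3] Q1=[P1,P2] Q2=[]
t=6-9: P3@Q0 runs 3, rem=5, quantum used, demote→Q1. Q0=[] Q1=[P1,P2,P3] Q2=[]
t=9-14: P1@Q1 runs 5, rem=1, quantum used, demote→Q2. Q0=[] Q1=[P2,P3] Q2=[P1]
t=14-15: P2@Q1 runs 1, rem=0, completes. Q0=[] Q1=[P3] Q2=[P1]
t=15-20: P3@Q1 runs 5, rem=0, completes. Q0=[] Q1=[] Q2=[P1]
t=20-21: P1@Q2 runs 1, rem=0, completes. Q0=[] Q1=[] Q2=[]

Answer: 2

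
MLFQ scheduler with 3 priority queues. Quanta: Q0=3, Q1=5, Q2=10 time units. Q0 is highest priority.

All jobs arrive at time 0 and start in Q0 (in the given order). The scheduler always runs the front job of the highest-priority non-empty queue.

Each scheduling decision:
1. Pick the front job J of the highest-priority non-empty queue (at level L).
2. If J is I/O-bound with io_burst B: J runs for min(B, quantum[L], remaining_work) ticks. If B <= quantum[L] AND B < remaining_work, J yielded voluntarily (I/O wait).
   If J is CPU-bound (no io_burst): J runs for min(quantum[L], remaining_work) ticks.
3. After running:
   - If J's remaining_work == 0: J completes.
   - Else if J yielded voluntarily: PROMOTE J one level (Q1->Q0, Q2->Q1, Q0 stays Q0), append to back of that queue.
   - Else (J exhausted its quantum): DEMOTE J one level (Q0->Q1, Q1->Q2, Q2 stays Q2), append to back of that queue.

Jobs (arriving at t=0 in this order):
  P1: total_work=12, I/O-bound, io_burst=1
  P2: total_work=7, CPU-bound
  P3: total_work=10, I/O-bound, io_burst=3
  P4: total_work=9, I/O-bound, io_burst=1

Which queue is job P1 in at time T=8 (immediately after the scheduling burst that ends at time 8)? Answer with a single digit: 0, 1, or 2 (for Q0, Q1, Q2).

Answer: 0

Derivation:
t=0-1: P1@Q0 runs 1, rem=11, I/O yield, promote→Q0. Q0=[P2,P3,P4,P1] Q1=[] Q2=[]
t=1-4: P2@Q0 runs 3, rem=4, quantum used, demote→Q1. Q0=[P3,P4,P1] Q1=[P2] Q2=[]
t=4-7: P3@Q0 runs 3, rem=7, I/O yield, promote→Q0. Q0=[P4,P1,P3] Q1=[P2] Q2=[]
t=7-8: P4@Q0 runs 1, rem=8, I/O yield, promote→Q0. Q0=[P1,P3,P4] Q1=[P2] Q2=[]
t=8-9: P1@Q0 runs 1, rem=10, I/O yield, promote→Q0. Q0=[P3,P4,P1] Q1=[P2] Q2=[]
t=9-12: P3@Q0 runs 3, rem=4, I/O yield, promote→Q0. Q0=[P4,P1,P3] Q1=[P2] Q2=[]
t=12-13: P4@Q0 runs 1, rem=7, I/O yield, promote→Q0. Q0=[P1,P3,P4] Q1=[P2] Q2=[]
t=13-14: P1@Q0 runs 1, rem=9, I/O yield, promote→Q0. Q0=[P3,P4,P1] Q1=[P2] Q2=[]
t=14-17: P3@Q0 runs 3, rem=1, I/O yield, promote→Q0. Q0=[P4,P1,P3] Q1=[P2] Q2=[]
t=17-18: P4@Q0 runs 1, rem=6, I/O yield, promote→Q0. Q0=[P1,P3,P4] Q1=[P2] Q2=[]
t=18-19: P1@Q0 runs 1, rem=8, I/O yield, promote→Q0. Q0=[P3,P4,P1] Q1=[P2] Q2=[]
t=19-20: P3@Q0 runs 1, rem=0, completes. Q0=[P4,P1] Q1=[P2] Q2=[]
t=20-21: P4@Q0 runs 1, rem=5, I/O yield, promote→Q0. Q0=[P1,P4] Q1=[P2] Q2=[]
t=21-22: P1@Q0 runs 1, rem=7, I/O yield, promote→Q0. Q0=[P4,P1] Q1=[P2] Q2=[]
t=22-23: P4@Q0 runs 1, rem=4, I/O yield, promote→Q0. Q0=[P1,P4] Q1=[P2] Q2=[]
t=23-24: P1@Q0 runs 1, rem=6, I/O yield, promote→Q0. Q0=[P4,P1] Q1=[P2] Q2=[]
t=24-25: P4@Q0 runs 1, rem=3, I/O yield, promote→Q0. Q0=[P1,P4] Q1=[P2] Q2=[]
t=25-26: P1@Q0 runs 1, rem=5, I/O yield, promote→Q0. Q0=[P4,P1] Q1=[P2] Q2=[]
t=26-27: P4@Q0 runs 1, rem=2, I/O yield, promote→Q0. Q0=[P1,P4] Q1=[P2] Q2=[]
t=27-28: P1@Q0 runs 1, rem=4, I/O yield, promote→Q0. Q0=[P4,P1] Q1=[P2] Q2=[]
t=28-29: P4@Q0 runs 1, rem=1, I/O yield, promote→Q0. Q0=[P1,P4] Q1=[P2] Q2=[]
t=29-30: P1@Q0 runs 1, rem=3, I/O yield, promote→Q0. Q0=[P4,P1] Q1=[P2] Q2=[]
t=30-31: P4@Q0 runs 1, rem=0, completes. Q0=[P1] Q1=[P2] Q2=[]
t=31-32: P1@Q0 runs 1, rem=2, I/O yield, promote→Q0. Q0=[P1] Q1=[P2] Q2=[]
t=32-33: P1@Q0 runs 1, rem=1, I/O yield, promote→Q0. Q0=[P1] Q1=[P2] Q2=[]
t=33-34: P1@Q0 runs 1, rem=0, completes. Q0=[] Q1=[P2] Q2=[]
t=34-38: P2@Q1 runs 4, rem=0, completes. Q0=[] Q1=[] Q2=[]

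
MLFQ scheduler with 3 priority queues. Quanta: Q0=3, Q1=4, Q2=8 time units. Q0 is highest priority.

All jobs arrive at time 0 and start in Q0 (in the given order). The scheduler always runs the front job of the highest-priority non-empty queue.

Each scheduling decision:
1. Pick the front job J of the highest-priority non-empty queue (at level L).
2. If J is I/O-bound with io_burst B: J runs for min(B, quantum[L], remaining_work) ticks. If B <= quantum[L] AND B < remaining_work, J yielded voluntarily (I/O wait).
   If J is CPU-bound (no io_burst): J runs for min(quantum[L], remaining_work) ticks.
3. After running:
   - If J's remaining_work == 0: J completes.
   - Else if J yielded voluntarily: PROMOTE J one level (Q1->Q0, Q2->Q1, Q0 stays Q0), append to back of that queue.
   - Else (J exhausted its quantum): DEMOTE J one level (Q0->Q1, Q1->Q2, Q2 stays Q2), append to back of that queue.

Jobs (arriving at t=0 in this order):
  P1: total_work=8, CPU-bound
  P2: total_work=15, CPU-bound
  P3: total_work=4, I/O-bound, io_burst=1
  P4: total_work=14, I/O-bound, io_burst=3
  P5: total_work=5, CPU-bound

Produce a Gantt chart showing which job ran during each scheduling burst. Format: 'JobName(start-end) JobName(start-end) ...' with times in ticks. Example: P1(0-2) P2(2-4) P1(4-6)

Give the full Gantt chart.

Answer: P1(0-3) P2(3-6) P3(6-7) P4(7-10) P5(10-13) P3(13-14) P4(14-17) P3(17-18) P4(18-21) P3(21-22) P4(22-25) P4(25-27) P1(27-31) P2(31-35) P5(35-37) P1(37-38) P2(38-46)

Derivation:
t=0-3: P1@Q0 runs 3, rem=5, quantum used, demote→Q1. Q0=[P2,P3,P4,P5] Q1=[P1] Q2=[]
t=3-6: P2@Q0 runs 3, rem=12, quantum used, demote→Q1. Q0=[P3,P4,P5] Q1=[P1,P2] Q2=[]
t=6-7: P3@Q0 runs 1, rem=3, I/O yield, promote→Q0. Q0=[P4,P5,P3] Q1=[P1,P2] Q2=[]
t=7-10: P4@Q0 runs 3, rem=11, I/O yield, promote→Q0. Q0=[P5,P3,P4] Q1=[P1,P2] Q2=[]
t=10-13: P5@Q0 runs 3, rem=2, quantum used, demote→Q1. Q0=[P3,P4] Q1=[P1,P2,P5] Q2=[]
t=13-14: P3@Q0 runs 1, rem=2, I/O yield, promote→Q0. Q0=[P4,P3] Q1=[P1,P2,P5] Q2=[]
t=14-17: P4@Q0 runs 3, rem=8, I/O yield, promote→Q0. Q0=[P3,P4] Q1=[P1,P2,P5] Q2=[]
t=17-18: P3@Q0 runs 1, rem=1, I/O yield, promote→Q0. Q0=[P4,P3] Q1=[P1,P2,P5] Q2=[]
t=18-21: P4@Q0 runs 3, rem=5, I/O yield, promote→Q0. Q0=[P3,P4] Q1=[P1,P2,P5] Q2=[]
t=21-22: P3@Q0 runs 1, rem=0, completes. Q0=[P4] Q1=[P1,P2,P5] Q2=[]
t=22-25: P4@Q0 runs 3, rem=2, I/O yield, promote→Q0. Q0=[P4] Q1=[P1,P2,P5] Q2=[]
t=25-27: P4@Q0 runs 2, rem=0, completes. Q0=[] Q1=[P1,P2,P5] Q2=[]
t=27-31: P1@Q1 runs 4, rem=1, quantum used, demote→Q2. Q0=[] Q1=[P2,P5] Q2=[P1]
t=31-35: P2@Q1 runs 4, rem=8, quantum used, demote→Q2. Q0=[] Q1=[P5] Q2=[P1,P2]
t=35-37: P5@Q1 runs 2, rem=0, completes. Q0=[] Q1=[] Q2=[P1,P2]
t=37-38: P1@Q2 runs 1, rem=0, completes. Q0=[] Q1=[] Q2=[P2]
t=38-46: P2@Q2 runs 8, rem=0, completes. Q0=[] Q1=[] Q2=[]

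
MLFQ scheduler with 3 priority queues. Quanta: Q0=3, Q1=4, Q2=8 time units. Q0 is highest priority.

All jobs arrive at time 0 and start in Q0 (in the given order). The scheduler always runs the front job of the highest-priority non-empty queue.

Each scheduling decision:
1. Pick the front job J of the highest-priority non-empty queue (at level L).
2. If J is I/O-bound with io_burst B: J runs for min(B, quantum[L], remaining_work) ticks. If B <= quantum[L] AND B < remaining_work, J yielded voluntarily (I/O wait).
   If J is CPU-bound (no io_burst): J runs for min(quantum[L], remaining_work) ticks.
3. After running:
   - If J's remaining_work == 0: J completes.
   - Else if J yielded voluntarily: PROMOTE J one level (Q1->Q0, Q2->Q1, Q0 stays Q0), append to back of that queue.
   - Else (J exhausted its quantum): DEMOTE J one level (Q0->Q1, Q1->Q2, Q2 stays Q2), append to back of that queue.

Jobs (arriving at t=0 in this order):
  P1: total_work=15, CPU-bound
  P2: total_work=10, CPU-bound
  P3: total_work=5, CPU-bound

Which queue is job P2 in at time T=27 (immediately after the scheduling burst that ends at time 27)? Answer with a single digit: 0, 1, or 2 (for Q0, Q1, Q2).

t=0-3: P1@Q0 runs 3, rem=12, quantum used, demote→Q1. Q0=[P2,P3] Q1=[P1] Q2=[]
t=3-6: P2@Q0 runs 3, rem=7, quantum used, demote→Q1. Q0=[P3] Q1=[P1,P2] Q2=[]
t=6-9: P3@Q0 runs 3, rem=2, quantum used, demote→Q1. Q0=[] Q1=[P1,P2,P3] Q2=[]
t=9-13: P1@Q1 runs 4, rem=8, quantum used, demote→Q2. Q0=[] Q1=[P2,P3] Q2=[P1]
t=13-17: P2@Q1 runs 4, rem=3, quantum used, demote→Q2. Q0=[] Q1=[P3] Q2=[P1,P2]
t=17-19: P3@Q1 runs 2, rem=0, completes. Q0=[] Q1=[] Q2=[P1,P2]
t=19-27: P1@Q2 runs 8, rem=0, completes. Q0=[] Q1=[] Q2=[P2]
t=27-30: P2@Q2 runs 3, rem=0, completes. Q0=[] Q1=[] Q2=[]

Answer: 2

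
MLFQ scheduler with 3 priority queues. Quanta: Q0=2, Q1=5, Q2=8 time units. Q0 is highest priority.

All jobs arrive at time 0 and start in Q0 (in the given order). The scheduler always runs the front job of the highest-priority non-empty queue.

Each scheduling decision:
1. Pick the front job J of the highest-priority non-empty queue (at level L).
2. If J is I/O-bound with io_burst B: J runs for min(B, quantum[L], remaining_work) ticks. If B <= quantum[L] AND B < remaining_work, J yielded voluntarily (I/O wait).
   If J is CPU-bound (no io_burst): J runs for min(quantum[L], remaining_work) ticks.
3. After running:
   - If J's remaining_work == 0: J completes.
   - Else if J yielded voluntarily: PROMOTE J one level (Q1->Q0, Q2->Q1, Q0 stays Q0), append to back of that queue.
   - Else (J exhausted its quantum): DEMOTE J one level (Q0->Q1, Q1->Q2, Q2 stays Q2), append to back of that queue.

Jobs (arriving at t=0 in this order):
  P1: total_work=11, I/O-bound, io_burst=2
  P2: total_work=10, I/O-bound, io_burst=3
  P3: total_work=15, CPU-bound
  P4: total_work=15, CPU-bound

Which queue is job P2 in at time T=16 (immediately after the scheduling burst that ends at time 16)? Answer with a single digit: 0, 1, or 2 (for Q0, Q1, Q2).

Answer: 1

Derivation:
t=0-2: P1@Q0 runs 2, rem=9, I/O yield, promote→Q0. Q0=[P2,P3,P4,P1] Q1=[] Q2=[]
t=2-4: P2@Q0 runs 2, rem=8, quantum used, demote→Q1. Q0=[P3,P4,P1] Q1=[P2] Q2=[]
t=4-6: P3@Q0 runs 2, rem=13, quantum used, demote→Q1. Q0=[P4,P1] Q1=[P2,P3] Q2=[]
t=6-8: P4@Q0 runs 2, rem=13, quantum used, demote→Q1. Q0=[P1] Q1=[P2,P3,P4] Q2=[]
t=8-10: P1@Q0 runs 2, rem=7, I/O yield, promote→Q0. Q0=[P1] Q1=[P2,P3,P4] Q2=[]
t=10-12: P1@Q0 runs 2, rem=5, I/O yield, promote→Q0. Q0=[P1] Q1=[P2,P3,P4] Q2=[]
t=12-14: P1@Q0 runs 2, rem=3, I/O yield, promote→Q0. Q0=[P1] Q1=[P2,P3,P4] Q2=[]
t=14-16: P1@Q0 runs 2, rem=1, I/O yield, promote→Q0. Q0=[P1] Q1=[P2,P3,P4] Q2=[]
t=16-17: P1@Q0 runs 1, rem=0, completes. Q0=[] Q1=[P2,P3,P4] Q2=[]
t=17-20: P2@Q1 runs 3, rem=5, I/O yield, promote→Q0. Q0=[P2] Q1=[P3,P4] Q2=[]
t=20-22: P2@Q0 runs 2, rem=3, quantum used, demote→Q1. Q0=[] Q1=[P3,P4,P2] Q2=[]
t=22-27: P3@Q1 runs 5, rem=8, quantum used, demote→Q2. Q0=[] Q1=[P4,P2] Q2=[P3]
t=27-32: P4@Q1 runs 5, rem=8, quantum used, demote→Q2. Q0=[] Q1=[P2] Q2=[P3,P4]
t=32-35: P2@Q1 runs 3, rem=0, completes. Q0=[] Q1=[] Q2=[P3,P4]
t=35-43: P3@Q2 runs 8, rem=0, completes. Q0=[] Q1=[] Q2=[P4]
t=43-51: P4@Q2 runs 8, rem=0, completes. Q0=[] Q1=[] Q2=[]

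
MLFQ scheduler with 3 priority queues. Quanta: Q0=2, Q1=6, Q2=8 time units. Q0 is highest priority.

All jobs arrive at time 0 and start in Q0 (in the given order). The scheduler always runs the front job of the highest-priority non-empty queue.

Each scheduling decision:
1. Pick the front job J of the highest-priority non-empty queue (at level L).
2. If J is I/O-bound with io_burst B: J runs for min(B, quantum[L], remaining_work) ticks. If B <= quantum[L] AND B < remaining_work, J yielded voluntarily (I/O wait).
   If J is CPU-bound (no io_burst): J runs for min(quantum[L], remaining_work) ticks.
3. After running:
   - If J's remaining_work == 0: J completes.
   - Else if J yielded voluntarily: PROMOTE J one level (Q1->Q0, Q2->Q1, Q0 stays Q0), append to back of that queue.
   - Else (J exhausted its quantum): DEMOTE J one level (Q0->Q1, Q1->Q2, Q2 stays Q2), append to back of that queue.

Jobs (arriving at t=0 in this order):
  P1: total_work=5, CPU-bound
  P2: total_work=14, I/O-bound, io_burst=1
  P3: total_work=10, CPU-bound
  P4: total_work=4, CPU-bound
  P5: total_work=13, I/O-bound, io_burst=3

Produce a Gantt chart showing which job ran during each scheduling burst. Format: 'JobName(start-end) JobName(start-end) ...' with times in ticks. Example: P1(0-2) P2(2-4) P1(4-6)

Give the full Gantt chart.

Answer: P1(0-2) P2(2-3) P3(3-5) P4(5-7) P5(7-9) P2(9-10) P2(10-11) P2(11-12) P2(12-13) P2(13-14) P2(14-15) P2(15-16) P2(16-17) P2(17-18) P2(18-19) P2(19-20) P2(20-21) P2(21-22) P1(22-25) P3(25-31) P4(31-33) P5(33-36) P5(36-38) P5(38-41) P5(41-43) P5(43-44) P3(44-46)

Derivation:
t=0-2: P1@Q0 runs 2, rem=3, quantum used, demote→Q1. Q0=[P2,P3,P4,P5] Q1=[P1] Q2=[]
t=2-3: P2@Q0 runs 1, rem=13, I/O yield, promote→Q0. Q0=[P3,P4,P5,P2] Q1=[P1] Q2=[]
t=3-5: P3@Q0 runs 2, rem=8, quantum used, demote→Q1. Q0=[P4,P5,P2] Q1=[P1,P3] Q2=[]
t=5-7: P4@Q0 runs 2, rem=2, quantum used, demote→Q1. Q0=[P5,P2] Q1=[P1,P3,P4] Q2=[]
t=7-9: P5@Q0 runs 2, rem=11, quantum used, demote→Q1. Q0=[P2] Q1=[P1,P3,P4,P5] Q2=[]
t=9-10: P2@Q0 runs 1, rem=12, I/O yield, promote→Q0. Q0=[P2] Q1=[P1,P3,P4,P5] Q2=[]
t=10-11: P2@Q0 runs 1, rem=11, I/O yield, promote→Q0. Q0=[P2] Q1=[P1,P3,P4,P5] Q2=[]
t=11-12: P2@Q0 runs 1, rem=10, I/O yield, promote→Q0. Q0=[P2] Q1=[P1,P3,P4,P5] Q2=[]
t=12-13: P2@Q0 runs 1, rem=9, I/O yield, promote→Q0. Q0=[P2] Q1=[P1,P3,P4,P5] Q2=[]
t=13-14: P2@Q0 runs 1, rem=8, I/O yield, promote→Q0. Q0=[P2] Q1=[P1,P3,P4,P5] Q2=[]
t=14-15: P2@Q0 runs 1, rem=7, I/O yield, promote→Q0. Q0=[P2] Q1=[P1,P3,P4,P5] Q2=[]
t=15-16: P2@Q0 runs 1, rem=6, I/O yield, promote→Q0. Q0=[P2] Q1=[P1,P3,P4,P5] Q2=[]
t=16-17: P2@Q0 runs 1, rem=5, I/O yield, promote→Q0. Q0=[P2] Q1=[P1,P3,P4,P5] Q2=[]
t=17-18: P2@Q0 runs 1, rem=4, I/O yield, promote→Q0. Q0=[P2] Q1=[P1,P3,P4,P5] Q2=[]
t=18-19: P2@Q0 runs 1, rem=3, I/O yield, promote→Q0. Q0=[P2] Q1=[P1,P3,P4,P5] Q2=[]
t=19-20: P2@Q0 runs 1, rem=2, I/O yield, promote→Q0. Q0=[P2] Q1=[P1,P3,P4,P5] Q2=[]
t=20-21: P2@Q0 runs 1, rem=1, I/O yield, promote→Q0. Q0=[P2] Q1=[P1,P3,P4,P5] Q2=[]
t=21-22: P2@Q0 runs 1, rem=0, completes. Q0=[] Q1=[P1,P3,P4,P5] Q2=[]
t=22-25: P1@Q1 runs 3, rem=0, completes. Q0=[] Q1=[P3,P4,P5] Q2=[]
t=25-31: P3@Q1 runs 6, rem=2, quantum used, demote→Q2. Q0=[] Q1=[P4,P5] Q2=[P3]
t=31-33: P4@Q1 runs 2, rem=0, completes. Q0=[] Q1=[P5] Q2=[P3]
t=33-36: P5@Q1 runs 3, rem=8, I/O yield, promote→Q0. Q0=[P5] Q1=[] Q2=[P3]
t=36-38: P5@Q0 runs 2, rem=6, quantum used, demote→Q1. Q0=[] Q1=[P5] Q2=[P3]
t=38-41: P5@Q1 runs 3, rem=3, I/O yield, promote→Q0. Q0=[P5] Q1=[] Q2=[P3]
t=41-43: P5@Q0 runs 2, rem=1, quantum used, demote→Q1. Q0=[] Q1=[P5] Q2=[P3]
t=43-44: P5@Q1 runs 1, rem=0, completes. Q0=[] Q1=[] Q2=[P3]
t=44-46: P3@Q2 runs 2, rem=0, completes. Q0=[] Q1=[] Q2=[]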